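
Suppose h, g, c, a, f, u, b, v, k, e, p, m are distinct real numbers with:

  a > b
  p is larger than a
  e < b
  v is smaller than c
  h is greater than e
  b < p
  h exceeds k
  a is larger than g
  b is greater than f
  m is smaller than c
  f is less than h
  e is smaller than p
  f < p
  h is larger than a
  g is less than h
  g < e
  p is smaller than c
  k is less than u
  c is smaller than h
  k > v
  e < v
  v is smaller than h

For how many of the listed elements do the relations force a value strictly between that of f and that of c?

Chaining upward from f reaches: b, a, p, h.
Chaining downward from c reaches: g, e, v, b, m, a, p.
Strictly between f and c are those in both lists: b, a, p — 3 elements.

3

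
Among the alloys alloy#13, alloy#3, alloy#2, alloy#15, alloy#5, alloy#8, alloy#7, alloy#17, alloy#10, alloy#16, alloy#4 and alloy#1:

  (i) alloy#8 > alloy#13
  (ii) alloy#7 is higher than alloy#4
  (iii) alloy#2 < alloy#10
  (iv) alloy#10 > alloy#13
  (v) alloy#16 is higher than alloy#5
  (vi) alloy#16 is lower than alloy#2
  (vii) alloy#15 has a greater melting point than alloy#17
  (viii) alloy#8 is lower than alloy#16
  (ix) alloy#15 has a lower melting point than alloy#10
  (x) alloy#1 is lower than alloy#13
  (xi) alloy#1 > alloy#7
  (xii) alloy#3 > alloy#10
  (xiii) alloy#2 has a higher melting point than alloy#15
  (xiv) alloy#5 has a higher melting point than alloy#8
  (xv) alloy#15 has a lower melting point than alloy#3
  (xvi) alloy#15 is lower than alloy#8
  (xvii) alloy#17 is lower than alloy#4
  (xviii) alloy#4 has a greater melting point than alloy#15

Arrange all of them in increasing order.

Nothing is placed below alloy#17, so it is least; from there alloy#17 < alloy#15; alloy#15 < alloy#4; alloy#4 < alloy#7; alloy#7 < alloy#1; alloy#1 < alloy#13; alloy#13 < alloy#8; alloy#8 < alloy#5; alloy#5 < alloy#16; alloy#16 < alloy#2; alloy#2 < alloy#10; alloy#10 < alloy#3, each given directly.

alloy#17 < alloy#15 < alloy#4 < alloy#7 < alloy#1 < alloy#13 < alloy#8 < alloy#5 < alloy#16 < alloy#2 < alloy#10 < alloy#3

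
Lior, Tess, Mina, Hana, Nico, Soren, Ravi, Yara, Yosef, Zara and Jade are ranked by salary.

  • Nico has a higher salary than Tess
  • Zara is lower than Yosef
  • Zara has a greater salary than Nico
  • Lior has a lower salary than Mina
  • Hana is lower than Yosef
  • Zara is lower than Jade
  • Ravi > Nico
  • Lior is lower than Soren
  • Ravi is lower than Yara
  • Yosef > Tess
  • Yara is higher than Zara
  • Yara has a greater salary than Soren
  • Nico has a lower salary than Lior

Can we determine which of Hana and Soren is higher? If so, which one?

Following every chain through Hana: above Hana we get Yosef.
Soren is not reached, and no chain runs the other way from Soren to Hana.
So the given relations leave the order of Hana and Soren undetermined.

undetermined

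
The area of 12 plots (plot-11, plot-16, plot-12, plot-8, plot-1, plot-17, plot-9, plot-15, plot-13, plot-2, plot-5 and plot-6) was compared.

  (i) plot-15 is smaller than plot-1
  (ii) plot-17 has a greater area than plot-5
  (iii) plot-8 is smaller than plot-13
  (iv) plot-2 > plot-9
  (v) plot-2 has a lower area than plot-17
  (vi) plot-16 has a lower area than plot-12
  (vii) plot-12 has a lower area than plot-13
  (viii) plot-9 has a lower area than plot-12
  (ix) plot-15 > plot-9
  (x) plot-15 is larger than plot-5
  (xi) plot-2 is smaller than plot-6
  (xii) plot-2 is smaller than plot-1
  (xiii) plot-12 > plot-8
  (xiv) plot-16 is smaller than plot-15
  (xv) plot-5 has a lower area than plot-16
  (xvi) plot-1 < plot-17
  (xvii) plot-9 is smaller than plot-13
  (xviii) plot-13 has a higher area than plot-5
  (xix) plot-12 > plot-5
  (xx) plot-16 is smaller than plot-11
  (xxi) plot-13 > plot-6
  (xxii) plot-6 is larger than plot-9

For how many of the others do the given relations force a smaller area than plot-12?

From plot-12 the given relations immediately reach plot-9, plot-8, plot-5, plot-16.
Nothing else is reachable below plot-12; 4 in all.

4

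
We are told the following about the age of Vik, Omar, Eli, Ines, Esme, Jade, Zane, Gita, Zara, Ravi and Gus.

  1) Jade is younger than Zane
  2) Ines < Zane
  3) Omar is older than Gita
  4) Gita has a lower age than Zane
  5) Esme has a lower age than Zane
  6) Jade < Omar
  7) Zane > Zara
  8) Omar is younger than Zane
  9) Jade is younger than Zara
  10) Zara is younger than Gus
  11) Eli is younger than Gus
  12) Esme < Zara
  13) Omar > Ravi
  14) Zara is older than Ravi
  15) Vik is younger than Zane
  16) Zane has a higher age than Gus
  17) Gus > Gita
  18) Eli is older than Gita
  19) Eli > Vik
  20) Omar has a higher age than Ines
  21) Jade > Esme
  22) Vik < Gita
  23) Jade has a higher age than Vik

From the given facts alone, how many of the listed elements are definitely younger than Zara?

4

The elements the relations force below Zara are Esme, Vik, Jade, Ravi — no chain reaches any other.
That is 4.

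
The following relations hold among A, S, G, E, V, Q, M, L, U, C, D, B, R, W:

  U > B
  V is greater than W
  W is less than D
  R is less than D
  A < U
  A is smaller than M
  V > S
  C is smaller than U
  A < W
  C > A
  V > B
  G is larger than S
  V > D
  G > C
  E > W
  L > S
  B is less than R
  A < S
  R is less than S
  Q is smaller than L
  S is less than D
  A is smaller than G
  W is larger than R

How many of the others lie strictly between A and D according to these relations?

2

The relations place A below D. An element lies strictly between them when it is forced above A and also forced below D.
Above A: {W, E, C, M, S, G, U, V, L}. Below D: {B, R, W, S}.
Intersection: {W, S} — 2.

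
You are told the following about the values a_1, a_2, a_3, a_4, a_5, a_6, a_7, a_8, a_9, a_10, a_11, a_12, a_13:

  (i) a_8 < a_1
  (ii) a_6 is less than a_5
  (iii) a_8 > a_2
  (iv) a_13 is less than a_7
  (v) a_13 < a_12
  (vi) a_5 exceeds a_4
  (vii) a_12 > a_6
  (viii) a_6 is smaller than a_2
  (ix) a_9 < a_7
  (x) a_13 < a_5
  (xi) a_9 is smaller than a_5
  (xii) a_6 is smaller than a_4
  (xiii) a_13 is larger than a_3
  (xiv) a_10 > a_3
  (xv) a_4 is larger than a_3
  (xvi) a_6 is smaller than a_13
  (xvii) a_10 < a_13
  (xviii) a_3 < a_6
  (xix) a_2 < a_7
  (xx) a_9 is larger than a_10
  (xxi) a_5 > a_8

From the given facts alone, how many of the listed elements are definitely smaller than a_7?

Directly below a_7: a_2, a_13, a_9.
One step further: a_3, a_6, a_10 (6 so far).
Nothing else is reachable below a_7; 6 in all.

6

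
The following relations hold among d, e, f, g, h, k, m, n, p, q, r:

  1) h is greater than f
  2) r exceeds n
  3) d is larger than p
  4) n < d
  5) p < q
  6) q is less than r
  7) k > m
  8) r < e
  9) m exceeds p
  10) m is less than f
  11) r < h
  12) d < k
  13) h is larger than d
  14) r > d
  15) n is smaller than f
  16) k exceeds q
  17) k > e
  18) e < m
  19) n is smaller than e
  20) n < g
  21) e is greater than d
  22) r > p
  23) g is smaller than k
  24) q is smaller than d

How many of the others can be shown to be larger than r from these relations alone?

From r the given relations immediately reach e, h.
From those, m, k — 4 in total.
From those, f — 5 in total.
Nothing else is reachable above r; 5 in all.

5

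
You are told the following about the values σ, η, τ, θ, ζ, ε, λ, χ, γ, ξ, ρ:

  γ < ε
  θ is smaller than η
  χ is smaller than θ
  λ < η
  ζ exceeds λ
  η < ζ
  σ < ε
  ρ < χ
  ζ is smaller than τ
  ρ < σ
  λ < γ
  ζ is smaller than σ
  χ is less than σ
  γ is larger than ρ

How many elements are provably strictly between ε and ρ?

6

The relations place ρ below ε. An element lies strictly between them when it is forced above ρ and also forced below ε.
Above ρ: {χ, θ, η, ζ, σ, γ, τ}. Below ε: {λ, χ, θ, η, ζ, σ, γ}.
Intersection: {χ, θ, η, ζ, σ, γ} — 6.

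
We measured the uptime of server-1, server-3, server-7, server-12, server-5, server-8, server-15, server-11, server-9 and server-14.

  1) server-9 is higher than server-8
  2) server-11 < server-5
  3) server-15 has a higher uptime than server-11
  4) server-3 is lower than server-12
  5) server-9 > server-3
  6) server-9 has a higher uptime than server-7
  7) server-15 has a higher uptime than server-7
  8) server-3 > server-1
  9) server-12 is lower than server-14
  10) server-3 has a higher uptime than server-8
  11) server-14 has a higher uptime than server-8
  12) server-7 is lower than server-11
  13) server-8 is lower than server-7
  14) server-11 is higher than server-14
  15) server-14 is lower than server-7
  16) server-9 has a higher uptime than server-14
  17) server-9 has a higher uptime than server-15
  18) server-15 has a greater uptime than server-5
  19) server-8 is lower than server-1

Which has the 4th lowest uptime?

server-12

Chaining the given pairs: server-8 < server-1 < server-3 < server-12 < server-14 < server-7 < server-11 < server-5 < server-15 < server-9.
Counting 4 from the smallest end gives server-12.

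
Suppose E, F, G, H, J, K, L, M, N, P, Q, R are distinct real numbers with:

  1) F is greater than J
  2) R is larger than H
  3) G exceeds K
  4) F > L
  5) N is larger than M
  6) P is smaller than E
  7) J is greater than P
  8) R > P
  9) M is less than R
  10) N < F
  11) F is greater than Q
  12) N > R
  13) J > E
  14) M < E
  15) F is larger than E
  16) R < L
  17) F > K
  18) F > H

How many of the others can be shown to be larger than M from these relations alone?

The elements the relations force above M are E, J, R, N, L, F — no chain reaches any other.
That is 6.

6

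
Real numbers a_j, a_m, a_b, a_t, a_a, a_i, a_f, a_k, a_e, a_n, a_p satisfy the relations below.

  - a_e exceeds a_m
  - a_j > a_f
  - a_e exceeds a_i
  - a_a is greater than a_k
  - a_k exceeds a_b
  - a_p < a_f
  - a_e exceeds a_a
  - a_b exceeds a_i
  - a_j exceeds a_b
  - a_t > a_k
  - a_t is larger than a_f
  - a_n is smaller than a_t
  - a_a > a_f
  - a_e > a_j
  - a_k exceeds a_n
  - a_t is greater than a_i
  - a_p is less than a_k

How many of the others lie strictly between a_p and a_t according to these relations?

Chaining upward from a_p reaches: a_f, a_k, a_j, a_a, a_e.
Chaining downward from a_t reaches: a_f, a_i, a_b, a_n, a_k.
Strictly between a_p and a_t are those in both lists: a_f, a_k — 2 elements.

2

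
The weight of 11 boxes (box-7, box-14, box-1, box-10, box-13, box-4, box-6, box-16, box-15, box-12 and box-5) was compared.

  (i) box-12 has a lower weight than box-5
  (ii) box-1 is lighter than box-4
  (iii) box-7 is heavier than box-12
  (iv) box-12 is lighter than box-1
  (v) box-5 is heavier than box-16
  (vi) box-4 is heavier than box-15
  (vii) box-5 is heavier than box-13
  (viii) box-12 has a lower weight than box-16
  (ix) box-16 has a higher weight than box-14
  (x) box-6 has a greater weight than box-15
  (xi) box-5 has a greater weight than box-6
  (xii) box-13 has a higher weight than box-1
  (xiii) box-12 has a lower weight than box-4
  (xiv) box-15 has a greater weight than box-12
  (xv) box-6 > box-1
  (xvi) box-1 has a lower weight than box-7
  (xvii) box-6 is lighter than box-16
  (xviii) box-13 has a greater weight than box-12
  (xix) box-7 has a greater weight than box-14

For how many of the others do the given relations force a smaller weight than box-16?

The elements the relations force below box-16 are box-12, box-1, box-15, box-14, box-6 — no chain reaches any other.
That is 5.

5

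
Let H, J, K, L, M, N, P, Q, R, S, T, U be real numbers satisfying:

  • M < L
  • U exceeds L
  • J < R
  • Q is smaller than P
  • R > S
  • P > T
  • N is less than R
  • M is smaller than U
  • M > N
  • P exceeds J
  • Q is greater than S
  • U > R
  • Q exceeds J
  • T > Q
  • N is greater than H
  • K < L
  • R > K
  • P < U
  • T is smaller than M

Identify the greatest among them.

Chaining downward from U: directly below it, M, R, L, P; then J, S, Q, N, T, K; then H.
That covers every other element, and nothing is given above U, so U is the greatest.

U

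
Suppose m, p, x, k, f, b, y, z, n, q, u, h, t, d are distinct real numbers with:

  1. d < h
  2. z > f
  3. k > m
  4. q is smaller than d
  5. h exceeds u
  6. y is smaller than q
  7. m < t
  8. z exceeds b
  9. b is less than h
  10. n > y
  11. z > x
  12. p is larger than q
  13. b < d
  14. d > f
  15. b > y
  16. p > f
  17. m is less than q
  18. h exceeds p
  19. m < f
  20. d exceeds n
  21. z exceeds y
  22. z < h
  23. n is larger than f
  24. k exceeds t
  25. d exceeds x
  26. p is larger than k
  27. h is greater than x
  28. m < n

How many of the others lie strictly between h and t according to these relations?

2

Chaining upward from t reaches: k, p.
Chaining downward from h reaches: x, m, y, q, b, f, n, k, p, u, d, z.
Strictly between t and h are those in both lists: k, p — 2 elements.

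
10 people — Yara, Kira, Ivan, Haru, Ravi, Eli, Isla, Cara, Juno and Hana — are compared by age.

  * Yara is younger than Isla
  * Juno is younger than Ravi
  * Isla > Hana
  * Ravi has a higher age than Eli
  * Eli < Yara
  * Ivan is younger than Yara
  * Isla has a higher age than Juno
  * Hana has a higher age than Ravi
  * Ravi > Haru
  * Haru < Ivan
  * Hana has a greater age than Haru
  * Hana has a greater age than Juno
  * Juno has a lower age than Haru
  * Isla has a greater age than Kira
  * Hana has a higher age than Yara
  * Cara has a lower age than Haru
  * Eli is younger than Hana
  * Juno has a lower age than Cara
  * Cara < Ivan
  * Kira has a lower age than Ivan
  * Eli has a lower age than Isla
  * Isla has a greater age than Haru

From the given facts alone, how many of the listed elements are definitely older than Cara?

6

The elements the relations force above Cara are Haru, Ivan, Yara, Ravi, Hana, Isla — no chain reaches any other.
That is 6.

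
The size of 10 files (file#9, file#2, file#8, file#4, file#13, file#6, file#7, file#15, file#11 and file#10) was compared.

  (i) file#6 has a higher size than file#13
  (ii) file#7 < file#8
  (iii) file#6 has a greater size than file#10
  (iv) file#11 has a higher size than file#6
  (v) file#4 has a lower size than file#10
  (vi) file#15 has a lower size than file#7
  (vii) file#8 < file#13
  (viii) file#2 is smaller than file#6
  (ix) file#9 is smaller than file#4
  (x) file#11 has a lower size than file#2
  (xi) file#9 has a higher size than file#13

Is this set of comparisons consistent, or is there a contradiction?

inconsistent

We have file#2 < file#6 stated directly, yet also file#6 < file#11 < file#2 by chaining the others — so file#6 < file#2. Contradiction.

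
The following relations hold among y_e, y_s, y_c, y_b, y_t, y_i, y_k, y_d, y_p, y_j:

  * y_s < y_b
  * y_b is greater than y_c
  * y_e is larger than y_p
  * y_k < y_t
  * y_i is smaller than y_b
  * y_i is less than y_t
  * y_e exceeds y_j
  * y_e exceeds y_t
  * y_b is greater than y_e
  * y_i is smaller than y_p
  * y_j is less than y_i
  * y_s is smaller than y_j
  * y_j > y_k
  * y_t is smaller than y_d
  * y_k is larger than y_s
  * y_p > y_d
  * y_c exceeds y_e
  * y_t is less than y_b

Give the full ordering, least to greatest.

Nothing is placed below y_s, so it is least; from there y_s < y_k; y_k < y_j; y_j < y_i; y_i < y_t; y_t < y_d; y_d < y_p; y_p < y_e; y_e < y_c; y_c < y_b, each given directly.

y_s < y_k < y_j < y_i < y_t < y_d < y_p < y_e < y_c < y_b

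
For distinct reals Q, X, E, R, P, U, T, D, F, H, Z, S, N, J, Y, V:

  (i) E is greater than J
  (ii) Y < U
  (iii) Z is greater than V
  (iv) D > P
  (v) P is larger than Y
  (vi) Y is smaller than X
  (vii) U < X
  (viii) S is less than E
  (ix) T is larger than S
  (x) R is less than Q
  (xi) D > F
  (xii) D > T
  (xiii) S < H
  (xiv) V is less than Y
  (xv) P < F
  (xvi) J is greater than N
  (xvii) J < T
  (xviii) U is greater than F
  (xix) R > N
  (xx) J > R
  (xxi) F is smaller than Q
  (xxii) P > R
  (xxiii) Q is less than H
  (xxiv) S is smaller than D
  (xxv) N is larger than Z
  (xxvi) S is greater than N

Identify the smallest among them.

V

Z is not least since V < Z; Y is not least since V < Y; N is not least since Z < N; R is not least since N < R; S is not least since N < S; P is not least since R < P; J is not least since N < J; F is not least since P < F; E is not least since S < E; U is not least since Y < U; Q is not least since R < Q; H is not least since S < H; T is not least since S < T; D is not least since T < D; X is not least since U < X.
Only V has nothing below it, so V is the smallest.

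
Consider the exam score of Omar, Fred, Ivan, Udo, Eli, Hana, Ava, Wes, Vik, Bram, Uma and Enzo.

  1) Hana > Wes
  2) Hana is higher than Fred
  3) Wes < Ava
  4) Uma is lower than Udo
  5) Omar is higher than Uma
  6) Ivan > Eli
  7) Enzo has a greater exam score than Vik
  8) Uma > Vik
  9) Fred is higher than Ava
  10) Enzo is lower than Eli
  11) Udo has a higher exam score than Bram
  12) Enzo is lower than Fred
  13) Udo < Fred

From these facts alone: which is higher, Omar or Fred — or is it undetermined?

undetermined

Following every chain through Omar: below Omar we get Vik, Uma.
Fred is not reached, and no chain runs the other way from Fred to Omar.
So the given relations leave the order of Omar and Fred undetermined.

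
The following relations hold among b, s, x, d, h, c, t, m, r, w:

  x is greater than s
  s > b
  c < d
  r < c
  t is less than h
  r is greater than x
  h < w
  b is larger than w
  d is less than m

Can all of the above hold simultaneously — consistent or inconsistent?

Every relation is compatible with t < h < w < b < s < x < r < c < d < m; the set is consistent.

consistent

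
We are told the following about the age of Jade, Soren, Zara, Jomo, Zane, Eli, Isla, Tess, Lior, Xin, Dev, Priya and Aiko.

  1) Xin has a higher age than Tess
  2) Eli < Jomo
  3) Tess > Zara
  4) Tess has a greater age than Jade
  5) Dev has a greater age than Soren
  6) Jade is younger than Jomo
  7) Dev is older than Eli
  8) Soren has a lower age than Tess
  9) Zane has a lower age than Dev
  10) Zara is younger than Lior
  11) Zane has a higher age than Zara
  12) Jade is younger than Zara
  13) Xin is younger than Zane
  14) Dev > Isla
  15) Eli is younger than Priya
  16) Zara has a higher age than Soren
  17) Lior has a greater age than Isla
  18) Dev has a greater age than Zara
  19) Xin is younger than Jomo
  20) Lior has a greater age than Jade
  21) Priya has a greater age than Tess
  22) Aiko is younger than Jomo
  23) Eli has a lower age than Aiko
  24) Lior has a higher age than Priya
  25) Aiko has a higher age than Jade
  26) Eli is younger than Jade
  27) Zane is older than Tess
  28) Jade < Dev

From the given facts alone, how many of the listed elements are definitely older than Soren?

Directly above Soren: Zara, Tess, Dev.
One step further: Xin, Priya, Zane, Lior (7 so far).
One step further: Jomo (8 so far).
Nothing else is reachable above Soren; 8 in all.

8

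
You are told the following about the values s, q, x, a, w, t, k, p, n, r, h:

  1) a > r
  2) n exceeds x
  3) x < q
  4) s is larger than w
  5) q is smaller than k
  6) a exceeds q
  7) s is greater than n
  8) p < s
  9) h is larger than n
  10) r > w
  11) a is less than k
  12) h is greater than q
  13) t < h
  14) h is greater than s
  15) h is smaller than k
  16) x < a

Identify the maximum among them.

k

x is not greatest since x < a; t is not greatest since t < h; w is not greatest since w < r; q is not greatest since q < a; n is not greatest since n < h; p is not greatest since p < s; r is not greatest since r < a; a is not greatest since a < k; s is not greatest since s < h; h is not greatest since h < k.
Only k has nothing above it, so k is the maximum.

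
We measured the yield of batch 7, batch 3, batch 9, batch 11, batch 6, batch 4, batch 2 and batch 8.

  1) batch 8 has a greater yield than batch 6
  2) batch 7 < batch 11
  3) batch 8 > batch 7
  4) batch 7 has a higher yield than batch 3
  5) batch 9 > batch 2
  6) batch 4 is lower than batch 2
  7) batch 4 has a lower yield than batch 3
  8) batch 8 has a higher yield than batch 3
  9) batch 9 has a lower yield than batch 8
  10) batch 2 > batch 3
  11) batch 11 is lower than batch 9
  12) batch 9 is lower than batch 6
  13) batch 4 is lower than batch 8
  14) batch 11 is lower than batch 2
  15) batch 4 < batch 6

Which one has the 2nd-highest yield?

Chaining the given pairs: batch 4 < batch 3 < batch 7 < batch 11 < batch 2 < batch 9 < batch 6 < batch 8.
Counting 2 from the largest end gives batch 6.

batch 6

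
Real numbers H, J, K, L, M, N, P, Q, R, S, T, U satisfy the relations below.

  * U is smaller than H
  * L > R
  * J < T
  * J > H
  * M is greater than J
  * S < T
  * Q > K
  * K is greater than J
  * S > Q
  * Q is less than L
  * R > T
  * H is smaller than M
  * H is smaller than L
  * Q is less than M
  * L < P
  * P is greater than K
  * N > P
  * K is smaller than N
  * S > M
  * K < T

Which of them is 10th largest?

J

Piecing the relations together gives one ordering: U < H < J < K < Q < M < S < T < R < L < P < N.
Counting 10 from the largest end gives J.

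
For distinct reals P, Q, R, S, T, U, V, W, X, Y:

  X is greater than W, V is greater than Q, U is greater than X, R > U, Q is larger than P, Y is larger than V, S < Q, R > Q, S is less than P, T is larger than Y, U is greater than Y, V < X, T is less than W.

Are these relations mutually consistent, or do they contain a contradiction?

The single ordering S < P < Q < V < Y < T < W < X < U < R satisfies every listed relation, so no contradiction arises.

consistent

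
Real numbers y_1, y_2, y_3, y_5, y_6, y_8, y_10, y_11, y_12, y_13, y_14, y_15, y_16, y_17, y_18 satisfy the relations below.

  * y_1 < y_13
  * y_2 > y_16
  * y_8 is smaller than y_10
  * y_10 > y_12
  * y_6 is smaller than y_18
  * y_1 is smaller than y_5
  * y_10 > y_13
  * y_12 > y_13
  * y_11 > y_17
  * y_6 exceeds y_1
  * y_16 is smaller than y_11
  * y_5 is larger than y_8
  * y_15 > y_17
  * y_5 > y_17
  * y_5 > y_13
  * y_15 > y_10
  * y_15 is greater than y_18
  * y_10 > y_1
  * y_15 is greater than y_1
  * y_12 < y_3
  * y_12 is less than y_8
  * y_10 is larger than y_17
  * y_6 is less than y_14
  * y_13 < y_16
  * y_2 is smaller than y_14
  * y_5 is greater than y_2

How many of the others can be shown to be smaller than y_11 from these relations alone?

4

Directly below y_11: y_17, y_16.
One step further: y_13 (3 so far).
One step further: y_1 (4 so far).
No other element is forced below y_11 by the given relations, so the count is 4.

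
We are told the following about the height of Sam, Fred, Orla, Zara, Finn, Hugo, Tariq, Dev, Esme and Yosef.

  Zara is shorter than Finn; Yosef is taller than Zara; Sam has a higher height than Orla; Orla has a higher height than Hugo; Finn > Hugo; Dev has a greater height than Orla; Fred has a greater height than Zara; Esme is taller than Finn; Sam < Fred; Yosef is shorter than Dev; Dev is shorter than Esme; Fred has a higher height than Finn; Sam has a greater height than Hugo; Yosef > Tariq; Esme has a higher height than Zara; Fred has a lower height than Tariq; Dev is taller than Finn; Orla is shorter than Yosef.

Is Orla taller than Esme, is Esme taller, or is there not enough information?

Orla < Sam and Sam < Fred give Orla < Fred.
Then Fred < Tariq extends the chain to Tariq.
Then Tariq < Yosef extends the chain to Yosef.
Then Yosef < Dev extends the chain to Dev.
With Dev < Esme: Orla < Sam < Fred < Tariq < Yosef < Dev < Esme.
So Esme is taller.

Esme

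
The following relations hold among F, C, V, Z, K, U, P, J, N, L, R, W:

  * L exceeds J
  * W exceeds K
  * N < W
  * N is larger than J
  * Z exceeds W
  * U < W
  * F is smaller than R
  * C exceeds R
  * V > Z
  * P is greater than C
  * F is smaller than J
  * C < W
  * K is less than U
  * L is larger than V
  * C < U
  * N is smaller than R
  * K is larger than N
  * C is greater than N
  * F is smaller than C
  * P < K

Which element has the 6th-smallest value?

P

Piecing the relations together gives one ordering: F < J < N < R < C < P < K < U < W < Z < V < L.
The 6th smallest is P.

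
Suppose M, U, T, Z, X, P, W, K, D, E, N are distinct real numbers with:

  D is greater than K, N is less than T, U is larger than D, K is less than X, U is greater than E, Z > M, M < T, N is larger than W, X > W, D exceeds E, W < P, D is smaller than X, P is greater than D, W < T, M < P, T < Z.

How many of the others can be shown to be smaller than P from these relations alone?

Directly below P: W, M, D.
One step further: E, K (5 so far).
No other element is forced below P by the given relations, so the count is 5.

5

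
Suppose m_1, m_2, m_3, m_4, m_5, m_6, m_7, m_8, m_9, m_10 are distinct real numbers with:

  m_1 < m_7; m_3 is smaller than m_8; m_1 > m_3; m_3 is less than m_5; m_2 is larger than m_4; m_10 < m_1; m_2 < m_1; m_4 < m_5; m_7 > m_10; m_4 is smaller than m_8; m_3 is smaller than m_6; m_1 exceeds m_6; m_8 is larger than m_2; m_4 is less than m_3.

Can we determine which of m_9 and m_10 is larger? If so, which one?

undetermined

Following every chain through m_9: nothing is chained to m_9.
m_10 is not reached, and no chain runs the other way from m_10 to m_9.
So the given relations leave the order of m_9 and m_10 undetermined.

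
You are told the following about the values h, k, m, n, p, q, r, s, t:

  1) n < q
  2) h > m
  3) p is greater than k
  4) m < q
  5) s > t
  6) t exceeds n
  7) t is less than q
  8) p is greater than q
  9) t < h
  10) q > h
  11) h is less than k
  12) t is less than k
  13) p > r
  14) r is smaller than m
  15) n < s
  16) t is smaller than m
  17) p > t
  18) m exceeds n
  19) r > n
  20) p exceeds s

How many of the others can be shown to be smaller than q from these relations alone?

Directly below q: n, t, m, h.
One step further: r (5 so far).
Nothing else is reachable below q; 5 in all.

5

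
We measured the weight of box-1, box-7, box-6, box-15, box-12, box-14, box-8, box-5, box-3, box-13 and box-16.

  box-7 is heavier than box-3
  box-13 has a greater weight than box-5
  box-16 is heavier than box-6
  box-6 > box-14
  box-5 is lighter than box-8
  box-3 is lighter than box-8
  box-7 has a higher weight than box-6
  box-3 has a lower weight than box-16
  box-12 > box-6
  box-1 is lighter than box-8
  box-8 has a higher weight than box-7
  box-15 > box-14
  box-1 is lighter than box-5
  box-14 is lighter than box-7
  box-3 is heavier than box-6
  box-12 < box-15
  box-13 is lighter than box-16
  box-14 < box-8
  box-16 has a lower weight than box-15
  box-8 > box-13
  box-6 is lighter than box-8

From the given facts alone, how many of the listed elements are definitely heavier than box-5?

Directly above box-5: box-13, box-8.
One step further: box-16 (3 so far).
One step further: box-15 (4 so far).
No other element is forced above box-5 by the given relations, so the count is 4.

4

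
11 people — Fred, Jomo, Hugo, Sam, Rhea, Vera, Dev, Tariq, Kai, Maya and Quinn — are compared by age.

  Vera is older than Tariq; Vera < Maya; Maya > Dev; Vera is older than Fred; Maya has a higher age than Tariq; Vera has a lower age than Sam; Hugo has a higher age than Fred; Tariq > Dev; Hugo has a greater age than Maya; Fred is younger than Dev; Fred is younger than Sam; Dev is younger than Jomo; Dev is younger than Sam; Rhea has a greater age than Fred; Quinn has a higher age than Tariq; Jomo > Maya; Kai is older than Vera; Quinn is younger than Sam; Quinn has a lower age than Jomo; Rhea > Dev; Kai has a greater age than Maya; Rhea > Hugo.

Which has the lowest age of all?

Fred

Chaining upward from Fred: directly above it, Dev, Vera, Hugo, Sam, Rhea; then Tariq, Maya, Jomo, Kai; then Quinn.
That covers every other element, and nothing is given below Fred, so Fred is the lowest age.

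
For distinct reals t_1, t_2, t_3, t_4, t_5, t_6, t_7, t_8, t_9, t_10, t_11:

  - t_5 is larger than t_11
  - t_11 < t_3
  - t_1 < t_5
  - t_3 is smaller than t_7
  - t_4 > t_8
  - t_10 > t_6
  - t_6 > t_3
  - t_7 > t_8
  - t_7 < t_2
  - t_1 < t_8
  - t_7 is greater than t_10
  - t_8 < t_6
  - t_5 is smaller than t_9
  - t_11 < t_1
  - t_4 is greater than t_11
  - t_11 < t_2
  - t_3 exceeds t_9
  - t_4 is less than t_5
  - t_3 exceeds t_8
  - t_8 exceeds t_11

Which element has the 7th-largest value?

Chaining the given pairs: t_11 < t_1 < t_8 < t_4 < t_5 < t_9 < t_3 < t_6 < t_10 < t_7 < t_2.
The 7th largest is t_5.

t_5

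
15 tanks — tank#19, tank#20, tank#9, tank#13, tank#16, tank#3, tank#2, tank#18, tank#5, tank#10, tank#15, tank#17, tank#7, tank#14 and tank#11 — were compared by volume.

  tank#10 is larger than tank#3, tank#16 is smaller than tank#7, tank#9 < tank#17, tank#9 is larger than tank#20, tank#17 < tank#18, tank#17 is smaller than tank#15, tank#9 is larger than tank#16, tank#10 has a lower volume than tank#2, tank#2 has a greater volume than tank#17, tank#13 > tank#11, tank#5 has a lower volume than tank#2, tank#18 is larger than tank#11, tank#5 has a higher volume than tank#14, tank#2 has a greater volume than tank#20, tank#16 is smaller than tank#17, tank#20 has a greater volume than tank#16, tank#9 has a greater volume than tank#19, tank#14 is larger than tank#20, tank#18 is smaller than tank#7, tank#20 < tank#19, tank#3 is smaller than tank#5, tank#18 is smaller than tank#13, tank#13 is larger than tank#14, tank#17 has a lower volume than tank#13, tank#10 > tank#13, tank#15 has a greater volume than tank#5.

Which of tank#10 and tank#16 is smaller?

The relevant relations are tank#16 < tank#20; tank#20 < tank#19; tank#19 < tank#9; tank#9 < tank#17; tank#17 < tank#18; tank#18 < tank#13; tank#13 < tank#10.
Chaining these gives tank#16 < tank#20 < tank#19 < tank#9 < tank#17 < tank#18 < tank#13 < tank#10.
So tank#16 < tank#10; tank#16 is the smaller of the two.

tank#16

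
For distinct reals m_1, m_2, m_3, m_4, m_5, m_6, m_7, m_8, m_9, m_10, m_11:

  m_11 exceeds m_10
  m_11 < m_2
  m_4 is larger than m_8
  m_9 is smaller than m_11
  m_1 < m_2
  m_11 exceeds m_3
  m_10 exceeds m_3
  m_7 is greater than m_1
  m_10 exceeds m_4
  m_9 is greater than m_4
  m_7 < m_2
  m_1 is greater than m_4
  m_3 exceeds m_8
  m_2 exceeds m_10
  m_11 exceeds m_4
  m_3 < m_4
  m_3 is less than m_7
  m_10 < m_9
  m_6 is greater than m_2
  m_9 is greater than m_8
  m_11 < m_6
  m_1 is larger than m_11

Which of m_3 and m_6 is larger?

m_6

The relevant relations are m_3 < m_4; m_4 < m_10; m_10 < m_9; m_9 < m_11; m_11 < m_1; m_1 < m_7; m_7 < m_2; m_2 < m_6.
Chaining these gives m_3 < m_4 < m_10 < m_9 < m_11 < m_1 < m_7 < m_2 < m_6.
So m_3 < m_6; m_6 is the larger of the two.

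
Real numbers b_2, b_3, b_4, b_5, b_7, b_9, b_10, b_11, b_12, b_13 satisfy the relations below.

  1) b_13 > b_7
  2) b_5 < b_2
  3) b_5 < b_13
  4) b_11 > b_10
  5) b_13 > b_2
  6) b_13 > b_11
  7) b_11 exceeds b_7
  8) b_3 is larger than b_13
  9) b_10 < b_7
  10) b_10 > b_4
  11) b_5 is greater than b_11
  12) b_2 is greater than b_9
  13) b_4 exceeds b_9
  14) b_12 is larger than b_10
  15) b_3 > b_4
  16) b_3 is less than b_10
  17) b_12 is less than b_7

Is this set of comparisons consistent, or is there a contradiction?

inconsistent

Chaining the given relations yields b_3 < b_10 < b_12 < b_7 < b_11 < b_5 < b_2 < b_13, so b_3 < b_13. But one relation states b_13 < b_3. These cannot both hold.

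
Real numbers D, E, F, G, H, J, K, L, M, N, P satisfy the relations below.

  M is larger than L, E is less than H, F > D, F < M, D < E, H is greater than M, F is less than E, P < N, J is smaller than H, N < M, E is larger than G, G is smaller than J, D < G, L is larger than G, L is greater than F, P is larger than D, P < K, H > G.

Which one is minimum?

D

G is not least since D < G; F is not least since D < F; L is not least since F < L; P is not least since D < P; E is not least since G < E; N is not least since P < N; M is not least since F < M; J is not least since G < J; H is not least since J < H; K is not least since P < K.
Only D has nothing below it, so D is the minimum.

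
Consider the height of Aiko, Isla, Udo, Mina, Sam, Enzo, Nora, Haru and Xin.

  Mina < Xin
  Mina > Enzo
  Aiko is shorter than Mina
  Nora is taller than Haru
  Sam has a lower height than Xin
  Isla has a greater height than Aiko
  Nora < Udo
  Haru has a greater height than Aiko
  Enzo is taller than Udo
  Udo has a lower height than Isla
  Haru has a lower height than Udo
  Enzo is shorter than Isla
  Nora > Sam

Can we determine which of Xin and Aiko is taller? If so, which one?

Aiko < Haru and Haru < Nora give Aiko < Nora.
With Nora < Udo: Aiko < Haru < Nora < Udo.
Then Udo < Enzo extends the chain to Enzo.
With Enzo < Mina: Aiko < Haru < Nora < Udo < Enzo < Mina.
Then Mina < Xin extends the chain to Xin.
So Xin is taller.

Xin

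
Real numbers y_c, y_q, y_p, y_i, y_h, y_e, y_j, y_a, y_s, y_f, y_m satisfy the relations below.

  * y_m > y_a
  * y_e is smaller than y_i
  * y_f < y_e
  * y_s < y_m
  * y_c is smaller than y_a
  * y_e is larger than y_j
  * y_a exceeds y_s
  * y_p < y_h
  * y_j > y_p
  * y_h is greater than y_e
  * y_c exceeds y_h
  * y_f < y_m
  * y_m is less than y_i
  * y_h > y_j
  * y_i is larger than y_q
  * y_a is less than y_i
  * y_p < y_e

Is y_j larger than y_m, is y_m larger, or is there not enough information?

y_j < y_e and y_e < y_h give y_j < y_h.
With y_h < y_c: y_j < y_e < y_h < y_c.
With y_c < y_a: y_j < y_e < y_h < y_c < y_a.
Then y_a < y_m extends the chain to y_m.
So y_m is larger.

y_m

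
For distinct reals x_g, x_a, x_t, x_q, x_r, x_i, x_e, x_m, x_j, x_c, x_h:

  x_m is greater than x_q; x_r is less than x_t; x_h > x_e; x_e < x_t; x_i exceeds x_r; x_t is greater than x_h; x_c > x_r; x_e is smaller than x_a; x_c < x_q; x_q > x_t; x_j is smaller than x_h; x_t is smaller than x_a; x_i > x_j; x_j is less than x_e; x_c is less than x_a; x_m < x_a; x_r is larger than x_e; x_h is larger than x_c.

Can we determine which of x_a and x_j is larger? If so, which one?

x_a

Link the given pairs in sequence: x_j < x_e; x_e < x_r; x_r < x_c; x_c < x_h; x_h < x_t; x_t < x_q; x_q < x_m; x_m < x_a.
Together: x_j < x_e < x_r < x_c < x_h < x_t < x_q < x_m < x_a.
So x_a is larger.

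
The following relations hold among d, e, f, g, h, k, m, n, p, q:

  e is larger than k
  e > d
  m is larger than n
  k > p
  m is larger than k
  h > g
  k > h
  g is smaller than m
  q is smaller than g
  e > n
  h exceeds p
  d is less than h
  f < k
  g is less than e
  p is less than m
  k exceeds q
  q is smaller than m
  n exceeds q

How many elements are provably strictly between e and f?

1

Chaining upward from f reaches: k, m.
Chaining downward from e reaches: d, p, q, n, g, h, k.
Strictly between f and e are those in both lists: k — 1 element.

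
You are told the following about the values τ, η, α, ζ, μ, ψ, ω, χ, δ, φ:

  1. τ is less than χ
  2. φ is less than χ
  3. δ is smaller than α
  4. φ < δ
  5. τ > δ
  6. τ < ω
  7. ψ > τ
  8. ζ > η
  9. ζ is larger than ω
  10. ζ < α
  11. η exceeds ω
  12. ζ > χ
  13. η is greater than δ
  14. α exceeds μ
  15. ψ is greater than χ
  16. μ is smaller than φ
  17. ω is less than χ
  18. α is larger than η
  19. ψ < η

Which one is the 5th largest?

Piecing the relations together gives one ordering: μ < φ < δ < τ < ω < χ < ψ < η < ζ < α.
The 5th largest is χ.

χ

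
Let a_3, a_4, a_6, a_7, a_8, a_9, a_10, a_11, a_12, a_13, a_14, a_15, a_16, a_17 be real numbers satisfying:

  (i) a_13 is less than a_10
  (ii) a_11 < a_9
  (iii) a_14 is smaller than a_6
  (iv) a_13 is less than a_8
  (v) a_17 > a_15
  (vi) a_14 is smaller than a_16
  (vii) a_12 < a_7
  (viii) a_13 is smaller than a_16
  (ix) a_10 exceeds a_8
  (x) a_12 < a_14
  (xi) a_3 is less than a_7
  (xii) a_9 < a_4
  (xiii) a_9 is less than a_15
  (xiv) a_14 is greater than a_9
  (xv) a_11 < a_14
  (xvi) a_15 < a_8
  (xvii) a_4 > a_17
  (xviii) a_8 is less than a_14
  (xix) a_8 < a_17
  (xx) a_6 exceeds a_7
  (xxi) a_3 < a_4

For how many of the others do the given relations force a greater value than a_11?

9

Directly above a_11: a_9, a_14.
One step further: a_15, a_4, a_6, a_16 (6 so far).
One step further: a_8, a_17 (8 so far).
One step further: a_10 (9 so far).
No other element is forced above a_11 by the given relations, so the count is 9.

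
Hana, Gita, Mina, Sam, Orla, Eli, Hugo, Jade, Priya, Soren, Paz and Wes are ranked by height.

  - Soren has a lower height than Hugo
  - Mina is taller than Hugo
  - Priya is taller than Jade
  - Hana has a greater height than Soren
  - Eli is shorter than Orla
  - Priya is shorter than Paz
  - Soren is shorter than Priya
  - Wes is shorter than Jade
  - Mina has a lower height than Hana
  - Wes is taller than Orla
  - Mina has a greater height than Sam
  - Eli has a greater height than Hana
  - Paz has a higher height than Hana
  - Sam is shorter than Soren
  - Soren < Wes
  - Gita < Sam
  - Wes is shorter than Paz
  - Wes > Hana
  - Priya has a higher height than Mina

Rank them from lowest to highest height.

Each adjacent pair is fixed by a given relation: Gita < Sam; Sam < Soren; Soren < Hugo; Hugo < Mina; Mina < Hana; Hana < Eli; Eli < Orla; Orla < Wes; Wes < Jade; Jade < Priya; Priya < Paz. Chaining them end to end gives the full order.

Gita < Sam < Soren < Hugo < Mina < Hana < Eli < Orla < Wes < Jade < Priya < Paz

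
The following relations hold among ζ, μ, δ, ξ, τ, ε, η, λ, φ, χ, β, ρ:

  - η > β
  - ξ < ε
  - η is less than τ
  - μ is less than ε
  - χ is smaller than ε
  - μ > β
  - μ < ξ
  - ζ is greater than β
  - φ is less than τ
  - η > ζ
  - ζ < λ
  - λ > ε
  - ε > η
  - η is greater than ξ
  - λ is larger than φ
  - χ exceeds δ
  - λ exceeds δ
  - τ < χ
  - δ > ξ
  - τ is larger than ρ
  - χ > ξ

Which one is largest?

λ

Chaining downward from λ: directly below it, φ, ζ, δ, ε; then β, μ, ξ, η, χ; then τ; then ρ.
That covers every other element, and nothing is given above λ, so λ is the largest.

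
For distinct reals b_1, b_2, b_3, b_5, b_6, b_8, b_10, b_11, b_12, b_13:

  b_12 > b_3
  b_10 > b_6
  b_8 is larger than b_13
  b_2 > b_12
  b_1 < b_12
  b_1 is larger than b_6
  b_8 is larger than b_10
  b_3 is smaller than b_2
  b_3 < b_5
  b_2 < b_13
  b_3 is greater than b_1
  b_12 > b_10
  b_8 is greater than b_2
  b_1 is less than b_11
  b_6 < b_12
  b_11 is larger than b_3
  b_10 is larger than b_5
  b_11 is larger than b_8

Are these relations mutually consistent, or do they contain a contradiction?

consistent

Every relation is compatible with b_6 < b_1 < b_3 < b_5 < b_10 < b_12 < b_2 < b_13 < b_8 < b_11; the set is consistent.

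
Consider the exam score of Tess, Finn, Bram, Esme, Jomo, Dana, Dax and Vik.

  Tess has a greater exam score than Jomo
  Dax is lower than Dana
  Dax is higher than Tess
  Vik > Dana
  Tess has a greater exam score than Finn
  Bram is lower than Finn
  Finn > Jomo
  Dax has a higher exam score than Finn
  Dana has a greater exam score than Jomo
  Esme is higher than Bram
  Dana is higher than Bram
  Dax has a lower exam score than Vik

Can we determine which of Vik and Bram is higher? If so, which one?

Bram < Finn and Finn < Tess give Bram < Tess.
Then Tess < Dax extends the chain to Dax.
Then Dax < Vik extends the chain to Vik.
So Vik is higher.

Vik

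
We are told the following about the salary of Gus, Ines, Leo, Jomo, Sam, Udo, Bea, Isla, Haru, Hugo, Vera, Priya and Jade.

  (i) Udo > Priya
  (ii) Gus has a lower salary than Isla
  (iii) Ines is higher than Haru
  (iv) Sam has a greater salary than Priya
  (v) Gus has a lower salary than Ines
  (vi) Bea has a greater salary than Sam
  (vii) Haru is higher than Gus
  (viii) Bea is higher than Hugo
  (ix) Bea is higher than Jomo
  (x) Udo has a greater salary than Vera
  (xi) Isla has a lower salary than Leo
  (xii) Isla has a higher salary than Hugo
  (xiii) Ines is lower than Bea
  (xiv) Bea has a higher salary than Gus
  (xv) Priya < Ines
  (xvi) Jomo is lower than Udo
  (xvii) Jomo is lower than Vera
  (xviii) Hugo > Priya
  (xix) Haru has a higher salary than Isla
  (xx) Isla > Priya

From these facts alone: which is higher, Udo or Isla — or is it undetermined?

undetermined

Following every chain through Isla: above Isla we get Haru, Ines, Leo, Bea; below Isla we get Priya, Hugo, Gus.
Udo is not reached, and no chain runs the other way from Udo to Isla.
So the given relations leave the order of Isla and Udo undetermined.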